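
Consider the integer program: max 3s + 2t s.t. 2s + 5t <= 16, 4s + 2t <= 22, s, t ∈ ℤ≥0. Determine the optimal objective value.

17

The continuous relaxation peaks at (4.88, 1.25) with value 17.12; rounding to a feasible lattice point costs some objective.
(s,t)=(5,1): 2·5+5·1=15≤16, 4·5+2·1=22≤22, objective 17.
(s,t)=(5,0): 2·5+5·0=10≤16, 4·5+2·0=20≤22, objective 15.
(s,t)=(4,1): 2·4+5·1=13≤16, 4·4+2·1=18≤22, objective 14.
(s,t)=(3,2): 2·3+5·2=16≤16, 4·3+2·2=16≤22, objective 13.
Maximum is 17 at (s,t)=(5,1).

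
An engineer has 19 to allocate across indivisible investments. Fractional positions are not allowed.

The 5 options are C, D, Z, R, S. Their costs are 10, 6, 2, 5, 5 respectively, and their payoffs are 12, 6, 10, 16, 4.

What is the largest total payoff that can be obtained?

Take C, Z, and R: cost 10 + 2 + 5 = 17 ≤ 19, payoff 12 + 10 + 16 = 38.
No other feasible combination does better.

38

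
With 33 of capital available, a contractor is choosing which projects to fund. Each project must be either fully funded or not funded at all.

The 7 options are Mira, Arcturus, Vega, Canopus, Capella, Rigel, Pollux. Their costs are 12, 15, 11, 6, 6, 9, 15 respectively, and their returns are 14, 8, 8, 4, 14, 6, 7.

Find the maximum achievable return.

38

Allowing fractional choices, the relaxed optimum would be about 38.7, but projects are indivisible.
Mira + Vega + Capella: cost 12 + 11 + 6 = 29 ≤ 33, return 14 + 8 + 14 = 36.
Mira + Canopus + Capella + Rigel: cost 12 + 6 + 6 + 9 = 33 ≤ 33, return 14 + 4 + 14 + 6 = 38.
Best is Mira, Canopus, Capella, and Rigel with total return 38.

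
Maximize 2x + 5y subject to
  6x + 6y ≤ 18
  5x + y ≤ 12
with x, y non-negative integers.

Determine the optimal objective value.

(x,y)=(0,3): 6·0+6·3=18≤18, 5·0+1·3=3≤12, objective 15.
(x,y)=(1,2): 6·1+6·2=18≤18, 5·1+1·2=7≤12, objective 12.
Maximum is 15 at (x,y)=(0,3).

15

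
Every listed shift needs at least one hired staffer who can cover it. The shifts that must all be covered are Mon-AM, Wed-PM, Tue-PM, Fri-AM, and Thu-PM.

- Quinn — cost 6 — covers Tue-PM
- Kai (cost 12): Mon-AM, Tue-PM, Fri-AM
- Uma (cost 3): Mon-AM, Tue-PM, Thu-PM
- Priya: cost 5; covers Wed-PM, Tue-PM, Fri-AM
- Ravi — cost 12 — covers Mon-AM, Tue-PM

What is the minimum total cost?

This is an integer covering problem.
Choose Uma and Priya: together they cover Mon-AM, Wed-PM, Tue-PM, Fri-AM, Thu-PM — every shift.
Total cost: 3 + 5 = 8.
No cover costs less than 8.

8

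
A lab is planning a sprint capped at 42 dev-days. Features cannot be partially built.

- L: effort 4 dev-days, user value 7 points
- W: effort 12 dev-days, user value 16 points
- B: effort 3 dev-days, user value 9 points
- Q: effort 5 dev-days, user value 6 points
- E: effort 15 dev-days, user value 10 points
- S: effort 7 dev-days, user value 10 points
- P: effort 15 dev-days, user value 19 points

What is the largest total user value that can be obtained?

Allowing fractional choices, the relaxed optimum would be about 62.2, but features are indivisible.
L + W + B + S + P: effort 4 + 12 + 3 + 7 + 15 = 41 ≤ 42, user value 7 + 16 + 9 + 10 + 19 = 61.
W + B + Q + S + P: effort 12 + 3 + 5 + 7 + 15 = 42 ≤ 42, user value 16 + 9 + 6 + 10 + 19 = 60.
L + W + B + Q + P: effort 4 + 12 + 3 + 5 + 15 = 39 ≤ 42, user value 7 + 16 + 9 + 6 + 19 = 57.
Best is L, W, B, S, and P with total user value 61.

61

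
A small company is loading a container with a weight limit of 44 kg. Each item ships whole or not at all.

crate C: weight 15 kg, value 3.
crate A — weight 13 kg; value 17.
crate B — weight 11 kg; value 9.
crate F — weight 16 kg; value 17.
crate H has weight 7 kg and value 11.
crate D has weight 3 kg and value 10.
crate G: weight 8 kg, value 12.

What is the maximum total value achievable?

Allowing fractional choices, the relaxed optimum would be about 63.8, but items are indivisible.
crate A + crate F + crate D + crate G: weight 13 + 16 + 3 + 8 = 40 ≤ 44, value 17 + 17 + 10 + 12 = 56.
crate A + crate B + crate H + crate D + crate G: weight 13 + 11 + 7 + 3 + 8 = 42 ≤ 44, value 17 + 9 + 11 + 10 + 12 = 59.
crate A + crate F + crate H + crate G: weight 13 + 16 + 7 + 8 = 44 ≤ 44, value 17 + 17 + 11 + 12 = 57.
Best is crate A, crate B, crate H, crate D, and crate G with total value 59.

59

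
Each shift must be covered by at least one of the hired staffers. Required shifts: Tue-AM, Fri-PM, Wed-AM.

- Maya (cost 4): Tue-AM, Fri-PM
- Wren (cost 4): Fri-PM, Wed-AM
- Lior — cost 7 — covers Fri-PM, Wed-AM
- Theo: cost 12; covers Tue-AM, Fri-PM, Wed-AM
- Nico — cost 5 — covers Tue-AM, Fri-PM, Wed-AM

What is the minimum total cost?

This is an integer covering problem.
Nico alone covers Tue-AM, Fri-PM, Wed-AM — every shift.
Total cost: 5.
No cover costs less than 5.

5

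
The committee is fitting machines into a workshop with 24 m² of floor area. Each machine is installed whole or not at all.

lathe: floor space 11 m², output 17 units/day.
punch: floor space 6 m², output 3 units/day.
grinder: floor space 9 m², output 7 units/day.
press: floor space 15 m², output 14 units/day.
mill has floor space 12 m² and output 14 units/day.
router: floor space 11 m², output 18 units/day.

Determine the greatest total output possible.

35

Allowing fractional choices, the relaxed optimum would be about 37.3, but machines are indivisible.
mill + router: floor space 12 + 11 = 23 ≤ 24, output 14 + 18 = 32.
lathe + mill: floor space 11 + 12 = 23 ≤ 24, output 17 + 14 = 31.
lathe + router: floor space 11 + 11 = 22 ≤ 24, output 17 + 18 = 35.
Best is lathe and router with total output 35.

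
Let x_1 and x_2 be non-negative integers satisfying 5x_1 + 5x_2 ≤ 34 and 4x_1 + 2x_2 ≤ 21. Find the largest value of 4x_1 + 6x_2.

(x_1,x_2)=(0,6) is feasible, giving 36.
(x_1,x_2)=(1,5) is feasible, giving 34.
No feasible integer point exceeds 36.

36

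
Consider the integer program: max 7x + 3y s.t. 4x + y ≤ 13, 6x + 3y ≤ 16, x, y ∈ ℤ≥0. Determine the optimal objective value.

17

The continuous relaxation peaks at (2.67, 0) with value 18.67; rounding to a feasible lattice point costs some objective.
(x,y)=(2,1): 4·2+1·1=9≤13, 6·2+3·1=15≤16, objective 17.
(x,y)=(2,0): 4·2+1·0=8≤13, 6·2+3·0=12≤16, objective 14.
(x,y)=(1,2): 4·1+1·2=6≤13, 6·1+3·2=12≤16, objective 13.
(x,y)=(1,1): 4·1+1·1=5≤13, 6·1+3·1=9≤16, objective 10.
Maximum is 17 at (x,y)=(2,1).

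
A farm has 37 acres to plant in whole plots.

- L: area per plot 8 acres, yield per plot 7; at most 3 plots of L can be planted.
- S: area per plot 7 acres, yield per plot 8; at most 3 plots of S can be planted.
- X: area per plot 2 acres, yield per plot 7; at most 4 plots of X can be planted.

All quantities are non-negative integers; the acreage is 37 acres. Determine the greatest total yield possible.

This is a bounded integer knapsack.
1×L, 3×S, and 4×X: area 37 ≤ 37, yield 1·7 + 3·8 + 4·7 = 59.
3×S and 4×X: area 29 ≤ 37, yield 3·8 + 4·7 = 52.
Best is 59.

59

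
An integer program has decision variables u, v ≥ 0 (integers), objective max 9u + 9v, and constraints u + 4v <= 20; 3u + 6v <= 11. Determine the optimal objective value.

Relaxing integrality, the LP optimum is 33.00 at (u,v) = (3.67, 0), which is not an integer point.
(u,v)=(3,0): 1·3+4·0=3≤20, 3·3+6·0=9≤11, objective 27.
(u,v)=(2,0): 1·2+4·0=2≤20, 3·2+6·0=6≤11, objective 18.
The best lattice point is (3,0), giving 27.

27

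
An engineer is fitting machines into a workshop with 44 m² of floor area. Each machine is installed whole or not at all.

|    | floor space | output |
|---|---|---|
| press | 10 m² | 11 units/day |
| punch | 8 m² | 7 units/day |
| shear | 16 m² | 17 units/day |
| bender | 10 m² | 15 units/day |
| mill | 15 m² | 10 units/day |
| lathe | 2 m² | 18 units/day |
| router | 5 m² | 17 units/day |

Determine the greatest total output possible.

78

Allowing fractional choices, the relaxed optimum would be about 78.9, but machines are indivisible.
punch + shear + bender + lathe + router: floor space 8 + 16 + 10 + 2 + 5 = 41 ≤ 44, output 7 + 17 + 15 + 18 + 17 = 74.
press + bender + mill + lathe + router: floor space 10 + 10 + 15 + 2 + 5 = 42 ≤ 44, output 11 + 15 + 10 + 18 + 17 = 71.
press + shear + bender + lathe + router: floor space 10 + 16 + 10 + 2 + 5 = 43 ≤ 44, output 11 + 17 + 15 + 18 + 17 = 78.
Best is press, shear, bender, lathe, and router with total output 78.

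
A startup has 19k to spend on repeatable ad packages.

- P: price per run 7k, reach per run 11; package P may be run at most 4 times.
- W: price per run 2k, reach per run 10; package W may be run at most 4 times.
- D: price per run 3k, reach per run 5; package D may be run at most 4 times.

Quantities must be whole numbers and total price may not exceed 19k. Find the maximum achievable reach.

W has the best ratio (10/2); taking only W gives at most 4×10 = 40 (stopped by the supply cap of 4).
Mixing does better — 1×P, 4×W, and 1×D: price 18 ≤ 19, reach 1·11 + 4·10 + 1·5 = 56.

56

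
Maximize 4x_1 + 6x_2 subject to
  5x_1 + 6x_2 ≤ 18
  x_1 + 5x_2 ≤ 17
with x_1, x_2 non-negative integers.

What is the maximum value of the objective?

(x_1,x_2)=(0,3): 5·0+6·3=18≤18, 1·0+5·3=15≤17, objective 18.
(x_1,x_2)=(1,2): 5·1+6·2=17≤18, 1·1+5·2=11≤17, objective 16.
No feasible integer point exceeds 18.

18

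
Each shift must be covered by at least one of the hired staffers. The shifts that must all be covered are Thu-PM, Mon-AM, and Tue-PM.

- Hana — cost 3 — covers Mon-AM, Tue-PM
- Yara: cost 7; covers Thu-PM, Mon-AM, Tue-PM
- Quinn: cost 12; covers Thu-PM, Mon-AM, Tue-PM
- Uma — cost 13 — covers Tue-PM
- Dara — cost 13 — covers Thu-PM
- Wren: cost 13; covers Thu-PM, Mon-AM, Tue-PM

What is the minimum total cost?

Yara alone covers Thu-PM, Mon-AM, Tue-PM — every shift.
Total cost: 7.

7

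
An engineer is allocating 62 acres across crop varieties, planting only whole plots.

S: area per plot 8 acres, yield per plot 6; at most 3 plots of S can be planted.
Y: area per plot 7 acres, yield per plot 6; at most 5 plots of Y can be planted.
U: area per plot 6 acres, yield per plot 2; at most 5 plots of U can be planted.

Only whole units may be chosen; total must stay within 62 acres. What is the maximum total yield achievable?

48

Take 3×S and 5×Y: area 59 ≤ 62, yield 3·6 + 5·6 = 48.
Y has the best ratio (6/7) and is taken to its limit of 5; remaining capacity is filled optimally with the others.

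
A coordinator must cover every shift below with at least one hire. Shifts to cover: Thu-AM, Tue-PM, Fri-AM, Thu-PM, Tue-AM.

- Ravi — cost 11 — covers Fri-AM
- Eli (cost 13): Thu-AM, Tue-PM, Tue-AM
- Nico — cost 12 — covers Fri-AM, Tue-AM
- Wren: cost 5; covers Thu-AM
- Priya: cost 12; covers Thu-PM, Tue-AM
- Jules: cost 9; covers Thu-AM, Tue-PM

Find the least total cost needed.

32

The greedy cost-per-new-shift heuristic would pick Eli, Ravi, and Priya for 36, but a cheaper cover exists.
Choose Ravi, Priya, and Jules: together they cover Thu-AM, Tue-PM, Fri-AM, Thu-PM, Tue-AM — every shift.
Total cost: 11 + 12 + 9 = 32.
No cover costs less than 32.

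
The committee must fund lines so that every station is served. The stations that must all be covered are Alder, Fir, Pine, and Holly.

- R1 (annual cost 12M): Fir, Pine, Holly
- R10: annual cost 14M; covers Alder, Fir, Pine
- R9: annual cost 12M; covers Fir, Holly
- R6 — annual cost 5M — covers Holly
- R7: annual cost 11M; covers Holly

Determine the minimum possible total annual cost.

This is a weighted set-cover instance.
The greedy cost-per-new-station heuristic would pick R1 and R10 for 26, but a cheaper cover exists.
Choose R10 and R6: together they cover Alder, Fir, Pine, Holly — every station.
Total annual cost: 14 + 5 = 19.
No cover costs less than 19.

19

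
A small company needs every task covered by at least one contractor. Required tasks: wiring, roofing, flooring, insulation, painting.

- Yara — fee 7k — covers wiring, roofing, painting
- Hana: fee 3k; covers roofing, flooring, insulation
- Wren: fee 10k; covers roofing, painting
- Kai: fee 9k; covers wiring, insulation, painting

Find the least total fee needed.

10

Choose Yara and Hana: together they cover wiring, roofing, flooring, insulation, painting — every task.
Total fee: 7 + 3 = 10.
No cover costs less than 10.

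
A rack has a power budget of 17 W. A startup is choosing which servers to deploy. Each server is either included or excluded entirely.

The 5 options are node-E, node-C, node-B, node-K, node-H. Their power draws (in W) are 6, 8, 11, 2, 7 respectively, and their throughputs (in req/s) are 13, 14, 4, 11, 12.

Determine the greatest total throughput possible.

This is a 0-1 knapsack instance.
Take node-E, node-C, and node-K: power draw 6 + 8 + 2 = 16 ≤ 17, throughput 13 + 14 + 11 = 38.
No other feasible combination does better.

38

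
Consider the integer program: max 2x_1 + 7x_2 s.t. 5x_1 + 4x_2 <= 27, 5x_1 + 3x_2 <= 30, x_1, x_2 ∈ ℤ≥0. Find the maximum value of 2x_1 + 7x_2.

(x_1,x_2)=(0,6): 5·0+4·6=24≤27, 5·0+3·6=18≤30, objective 42.
(x_1,x_2)=(1,5): 5·1+4·5=25≤27, 5·1+3·5=20≤30, objective 37.
The best lattice point is (0,6), giving 42.

42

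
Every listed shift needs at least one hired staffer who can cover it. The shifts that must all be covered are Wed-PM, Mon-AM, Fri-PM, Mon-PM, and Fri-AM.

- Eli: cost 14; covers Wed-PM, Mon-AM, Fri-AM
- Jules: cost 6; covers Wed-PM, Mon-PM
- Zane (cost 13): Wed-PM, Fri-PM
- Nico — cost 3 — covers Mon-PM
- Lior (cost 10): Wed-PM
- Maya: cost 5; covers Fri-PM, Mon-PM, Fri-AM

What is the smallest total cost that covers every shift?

The greedy cost-per-new-shift heuristic would pick Maya, Jules, and Eli for 25, but a cheaper cover exists.
Choose Eli and Maya: together they cover Wed-PM, Mon-AM, Fri-PM, Mon-PM, Fri-AM — every shift.
Total cost: 14 + 5 = 19.
No cover costs less than 19.

19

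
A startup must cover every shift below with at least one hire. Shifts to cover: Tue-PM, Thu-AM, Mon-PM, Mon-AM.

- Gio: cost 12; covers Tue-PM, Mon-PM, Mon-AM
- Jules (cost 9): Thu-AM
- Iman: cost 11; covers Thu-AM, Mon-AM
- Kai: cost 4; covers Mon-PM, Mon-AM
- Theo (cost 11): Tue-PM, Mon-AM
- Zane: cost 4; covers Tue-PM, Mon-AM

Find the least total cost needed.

Choose Jules, Kai, and Zane: together they cover Tue-PM, Thu-AM, Mon-PM, Mon-AM — every shift.
Total cost: 9 + 4 + 4 = 17.
No cover costs less than 17.

17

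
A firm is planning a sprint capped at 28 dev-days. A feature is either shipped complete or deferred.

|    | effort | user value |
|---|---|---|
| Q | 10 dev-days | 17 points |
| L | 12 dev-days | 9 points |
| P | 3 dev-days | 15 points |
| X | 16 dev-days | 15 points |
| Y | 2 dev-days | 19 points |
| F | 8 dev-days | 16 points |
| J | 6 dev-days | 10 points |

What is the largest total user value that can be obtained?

Treat it as a binary knapsack problem.
Take Q, P, Y, and F: effort 10 + 3 + 2 + 8 = 23 ≤ 28, user value 17 + 15 + 19 + 16 = 67.
No other feasible combination does better.

67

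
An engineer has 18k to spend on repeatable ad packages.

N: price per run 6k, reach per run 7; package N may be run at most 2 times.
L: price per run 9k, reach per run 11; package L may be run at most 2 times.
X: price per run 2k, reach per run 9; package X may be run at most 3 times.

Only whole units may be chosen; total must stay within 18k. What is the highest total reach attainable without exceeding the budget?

Take 2×N and 3×X: price 18 ≤ 18, reach 2·7 + 3·9 = 41.
X has the best ratio (9/2) and is taken to its limit of 3; remaining capacity is filled optimally with the others.

41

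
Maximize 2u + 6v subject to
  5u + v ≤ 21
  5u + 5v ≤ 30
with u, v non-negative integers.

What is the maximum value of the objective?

36

(u,v)=(0,6): 5·0+1·6=6≤21, 5·0+5·6=30≤30, objective 36.
(u,v)=(1,5): 5·1+1·5=10≤21, 5·1+5·5=30≤30, objective 32.
(u,v)=(0,5): 5·0+1·5=5≤21, 5·0+5·5=25≤30, objective 30.
Maximum is 36 at (u,v)=(0,6).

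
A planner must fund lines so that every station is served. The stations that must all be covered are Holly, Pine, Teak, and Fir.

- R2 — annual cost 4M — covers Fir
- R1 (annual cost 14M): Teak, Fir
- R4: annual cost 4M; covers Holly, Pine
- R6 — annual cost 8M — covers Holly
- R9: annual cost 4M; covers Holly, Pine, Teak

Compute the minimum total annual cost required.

8

Choose R2 and R9: together they cover Holly, Pine, Teak, Fir — every station.
Total annual cost: 4 + 4 = 8.
No cover costs less than 8.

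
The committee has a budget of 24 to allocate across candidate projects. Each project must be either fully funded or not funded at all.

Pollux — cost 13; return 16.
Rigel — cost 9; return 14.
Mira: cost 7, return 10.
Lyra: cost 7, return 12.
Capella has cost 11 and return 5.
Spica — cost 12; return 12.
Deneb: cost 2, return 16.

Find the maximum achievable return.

46

Take Pollux, Rigel, and Deneb: cost 13 + 9 + 2 = 24 ≤ 24, return 16 + 14 + 16 = 46.
No other feasible combination does better.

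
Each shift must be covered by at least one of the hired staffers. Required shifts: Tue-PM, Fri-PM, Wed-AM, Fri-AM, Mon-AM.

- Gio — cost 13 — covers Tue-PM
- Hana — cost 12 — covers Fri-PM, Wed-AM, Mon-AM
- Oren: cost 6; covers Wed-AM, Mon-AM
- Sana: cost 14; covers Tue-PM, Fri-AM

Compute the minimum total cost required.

26

The greedy cost-per-new-shift heuristic would pick Oren, Sana, and Hana for 32, but a cheaper cover exists.
Choose Hana and Sana: together they cover Tue-PM, Fri-PM, Wed-AM, Fri-AM, Mon-AM — every shift.
Total cost: 12 + 14 = 26.
No cover costs less than 26.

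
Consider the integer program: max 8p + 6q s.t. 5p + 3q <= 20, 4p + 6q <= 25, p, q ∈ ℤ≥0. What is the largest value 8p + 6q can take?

The continuous relaxation peaks at (2.5, 2.5) with value 35.00; rounding to a feasible lattice point costs some objective.
(p,q)=(4,0): 5·4+3·0=20≤20, 4·4+6·0=16≤25, objective 32.
(p,q)=(3,1): 5·3+3·1=18≤20, 4·3+6·1=18≤25, objective 30.
(p,q)=(2,2): 5·2+3·2=16≤20, 4·2+6·2=20≤25, objective 28.
The best lattice point is (4,0), giving 32.

32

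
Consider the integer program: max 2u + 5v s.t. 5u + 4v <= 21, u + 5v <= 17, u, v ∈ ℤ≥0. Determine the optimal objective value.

Relaxing integrality, the LP optimum is 18.76 at (u,v) = (1.76, 3.05), which is not an integer point.
(u,v)=(1,3): 5·1+4·3=17≤21, 1·1+5·3=16≤17, objective 17.
(u,v)=(0,3): 5·0+4·3=12≤21, 1·0+5·3=15≤17, objective 15.
(u,v)=(2,2): 5·2+4·2=18≤21, 1·2+5·2=12≤17, objective 14.
Maximum is 17 at (u,v)=(1,3).

17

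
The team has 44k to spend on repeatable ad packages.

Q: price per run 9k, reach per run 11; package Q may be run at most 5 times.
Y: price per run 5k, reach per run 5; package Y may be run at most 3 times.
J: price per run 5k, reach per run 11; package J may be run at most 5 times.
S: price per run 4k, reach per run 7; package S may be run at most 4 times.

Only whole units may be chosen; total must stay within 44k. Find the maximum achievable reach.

83

This is a bounded integer knapsack.
J has the best ratio (11/5); taking only J gives at most 5×11 = 55 (stopped by the supply cap of 5).
Mixing does better — 5×J and 4×S: price 41 ≤ 44, reach 5·11 + 4·7 = 83.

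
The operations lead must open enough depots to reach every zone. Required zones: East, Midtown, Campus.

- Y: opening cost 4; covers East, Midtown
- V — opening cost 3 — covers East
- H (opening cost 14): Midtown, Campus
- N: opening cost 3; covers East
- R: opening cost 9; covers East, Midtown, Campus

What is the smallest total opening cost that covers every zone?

The greedy cost-per-new-zone heuristic would pick Y and R for 13, but a cheaper cover exists.
R alone covers East, Midtown, Campus — every zone.
Total opening cost: 9.
No cover costs less than 9.

9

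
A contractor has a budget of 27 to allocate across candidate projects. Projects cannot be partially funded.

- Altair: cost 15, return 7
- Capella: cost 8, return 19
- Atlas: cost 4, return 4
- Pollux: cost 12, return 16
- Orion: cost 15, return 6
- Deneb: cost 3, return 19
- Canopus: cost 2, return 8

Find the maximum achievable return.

Treat it as a binary knapsack problem.
Capella + Pollux + Deneb + Canopus: cost 8 + 12 + 3 + 2 = 25 ≤ 27, return 19 + 16 + 19 + 8 = 62.
Capella + Atlas + Pollux + Deneb: cost 8 + 4 + 12 + 3 = 27 ≤ 27, return 19 + 4 + 16 + 19 = 58.
Best is Capella, Pollux, Deneb, and Canopus with total return 62.

62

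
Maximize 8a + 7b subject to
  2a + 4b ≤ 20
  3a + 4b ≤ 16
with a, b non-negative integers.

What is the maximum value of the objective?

40

Relaxing integrality, the LP optimum is 42.67 at (a,b) = (5.33, 0), which is not an integer point.
(a,b)=(5,0) is feasible, giving 40.
(a,b)=(4,1) is feasible, giving 39.
(a,b)=(4,0) is feasible, giving 32.
No feasible integer point exceeds 40.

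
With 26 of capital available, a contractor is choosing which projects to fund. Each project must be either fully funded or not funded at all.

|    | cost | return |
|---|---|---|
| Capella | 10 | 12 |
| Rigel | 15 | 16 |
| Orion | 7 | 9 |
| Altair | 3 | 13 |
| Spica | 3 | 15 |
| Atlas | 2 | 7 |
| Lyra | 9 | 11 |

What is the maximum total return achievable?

This is a 0-1 knapsack instance.
Orion + Altair + Spica + Atlas + Lyra: cost 7 + 3 + 3 + 2 + 9 = 24 ≤ 26, return 9 + 13 + 15 + 7 + 11 = 55.
Rigel + Altair + Spica + Atlas: cost 15 + 3 + 3 + 2 = 23 ≤ 26, return 16 + 13 + 15 + 7 = 51.
Capella + Orion + Altair + Spica + Atlas: cost 10 + 7 + 3 + 3 + 2 = 25 ≤ 26, return 12 + 9 + 13 + 15 + 7 = 56.
Best is Capella, Orion, Altair, Spica, and Atlas with total return 56.

56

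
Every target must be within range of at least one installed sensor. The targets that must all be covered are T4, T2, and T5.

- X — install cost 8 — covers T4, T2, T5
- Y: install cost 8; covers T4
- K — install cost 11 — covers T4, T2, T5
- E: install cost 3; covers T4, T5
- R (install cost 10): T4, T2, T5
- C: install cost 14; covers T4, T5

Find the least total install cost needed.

The greedy cost-per-new-target heuristic would pick E and X for 11, but a cheaper cover exists.
X alone covers T4, T2, T5 — every target.
Total install cost: 8.
No cover costs less than 8.

8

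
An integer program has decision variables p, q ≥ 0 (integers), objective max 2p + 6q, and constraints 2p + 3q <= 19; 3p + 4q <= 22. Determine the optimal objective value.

(p,q)=(0,5) is feasible, giving 30.
(p,q)=(1,4) is feasible, giving 26.
(p,q)=(0,4) is feasible, giving 24.
The best lattice point is (0,5), giving 30.

30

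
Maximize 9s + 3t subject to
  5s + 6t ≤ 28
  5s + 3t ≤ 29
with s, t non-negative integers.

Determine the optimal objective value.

45

(s,t)=(5,0) is feasible, giving 45.
(s,t)=(4,1) is feasible, giving 39.
No feasible integer point exceeds 45.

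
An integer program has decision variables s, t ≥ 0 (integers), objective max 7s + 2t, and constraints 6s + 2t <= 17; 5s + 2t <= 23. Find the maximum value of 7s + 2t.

The continuous relaxation peaks at (2.83, 0) with value 19.83; rounding to a feasible lattice point costs some objective.
(s,t)=(2,2): 6·2+2·2=16≤17, 5·2+2·2=14≤23, objective 18.
(s,t)=(2,1): 6·2+2·1=14≤17, 5·2+2·1=12≤23, objective 16.
(s,t)=(2,0): 6·2+2·0=12≤17, 5·2+2·0=10≤23, objective 14.
The best lattice point is (2,2), giving 18.

18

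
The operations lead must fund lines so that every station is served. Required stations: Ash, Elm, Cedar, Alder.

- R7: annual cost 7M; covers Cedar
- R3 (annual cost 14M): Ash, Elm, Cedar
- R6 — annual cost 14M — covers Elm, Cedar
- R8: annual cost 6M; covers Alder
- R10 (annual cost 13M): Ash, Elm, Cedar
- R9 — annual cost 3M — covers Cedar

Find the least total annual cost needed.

19

The greedy cost-per-new-station heuristic would pick R9, R8, and R10 for 22, but a cheaper cover exists.
Choose R8 and R10: together they cover Ash, Elm, Cedar, Alder — every station.
Total annual cost: 6 + 13 = 19.
No cover costs less than 19.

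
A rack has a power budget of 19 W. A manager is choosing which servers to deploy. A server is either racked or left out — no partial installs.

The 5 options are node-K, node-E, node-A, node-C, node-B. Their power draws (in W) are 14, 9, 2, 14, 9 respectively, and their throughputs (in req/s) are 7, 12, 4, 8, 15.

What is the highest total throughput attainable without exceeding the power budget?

Allowing fractional choices, the relaxed optimum would be about 29.7, but servers are indivisible.
node-A + node-B: power draw 2 + 9 = 11 ≤ 19, throughput 4 + 15 = 19.
node-E + node-B: power draw 9 + 9 = 18 ≤ 19, throughput 12 + 15 = 27.
node-E + node-A: power draw 9 + 2 = 11 ≤ 19, throughput 12 + 4 = 16.
Best is node-E and node-B with total throughput 27.

27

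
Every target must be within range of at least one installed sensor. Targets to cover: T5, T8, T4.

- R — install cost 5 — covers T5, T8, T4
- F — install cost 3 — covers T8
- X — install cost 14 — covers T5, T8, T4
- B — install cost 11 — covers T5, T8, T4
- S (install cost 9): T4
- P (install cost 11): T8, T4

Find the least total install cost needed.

5

R alone covers T5, T8, T4 — every target.
Total install cost: 5.
No cover costs less than 5.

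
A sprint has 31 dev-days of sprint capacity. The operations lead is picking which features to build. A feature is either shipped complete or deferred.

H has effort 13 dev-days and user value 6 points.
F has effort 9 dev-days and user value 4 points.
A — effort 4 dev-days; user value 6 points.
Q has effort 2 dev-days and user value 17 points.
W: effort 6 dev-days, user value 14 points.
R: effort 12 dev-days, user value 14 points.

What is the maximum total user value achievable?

51

Allowing fractional choices, the relaxed optimum would be about 54.2, but features are indivisible.
A + Q + W + R: effort 4 + 2 + 6 + 12 = 24 ≤ 31, user value 6 + 17 + 14 + 14 = 51.
F + Q + W + R: effort 9 + 2 + 6 + 12 = 29 ≤ 31, user value 4 + 17 + 14 + 14 = 49.
Q + W + R: effort 2 + 6 + 12 = 20 ≤ 31, user value 17 + 14 + 14 = 45.
Best is A, Q, W, and R with total user value 51.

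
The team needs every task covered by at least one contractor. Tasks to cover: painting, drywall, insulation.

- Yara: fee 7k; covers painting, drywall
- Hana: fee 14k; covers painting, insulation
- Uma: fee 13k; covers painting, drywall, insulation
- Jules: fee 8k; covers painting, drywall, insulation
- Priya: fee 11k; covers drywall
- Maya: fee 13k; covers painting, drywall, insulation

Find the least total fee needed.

8

Jules alone covers painting, drywall, insulation — every task.
Total fee: 8.
No cover costs less than 8.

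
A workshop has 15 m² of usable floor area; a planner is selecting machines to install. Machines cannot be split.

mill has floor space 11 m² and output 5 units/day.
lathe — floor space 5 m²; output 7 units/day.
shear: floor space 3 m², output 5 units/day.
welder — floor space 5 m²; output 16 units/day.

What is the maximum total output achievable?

28

Take lathe, shear, and welder: floor space 5 + 3 + 5 = 13 ≤ 15, output 7 + 5 + 16 = 28.
No other feasible combination does better.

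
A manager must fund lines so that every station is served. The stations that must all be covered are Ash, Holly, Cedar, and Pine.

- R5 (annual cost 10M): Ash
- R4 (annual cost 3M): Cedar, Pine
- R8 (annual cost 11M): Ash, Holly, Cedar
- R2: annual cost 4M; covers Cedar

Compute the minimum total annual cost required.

14

This is a weighted set-cover instance.
Choose R4 and R8: together they cover Ash, Holly, Cedar, Pine — every station.
Total annual cost: 3 + 11 = 14.
No cover costs less than 14.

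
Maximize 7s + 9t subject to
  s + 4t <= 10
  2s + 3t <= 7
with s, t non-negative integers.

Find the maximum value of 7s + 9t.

23

Relaxing integrality, the LP optimum is 24.50 at (s,t) = (3.5, 0), which is not an integer point.
(s,t)=(2,1): 1·2+4·1=6≤10, 2·2+3·1=7≤7, objective 23.
(s,t)=(3,0): 1·3+4·0=3≤10, 2·3+3·0=6≤7, objective 21.
Maximum is 23 at (s,t)=(2,1).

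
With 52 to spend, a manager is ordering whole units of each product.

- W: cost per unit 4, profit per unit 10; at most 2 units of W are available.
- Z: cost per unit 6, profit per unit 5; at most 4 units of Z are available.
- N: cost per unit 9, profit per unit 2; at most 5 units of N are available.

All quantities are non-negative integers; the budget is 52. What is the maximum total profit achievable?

This is a bounded integer knapsack.
Take 2×W, 4×Z, and 2×N: cost 50 ≤ 52, profit 2·10 + 4·5 + 2·2 = 44.
W has the best ratio (10/4) and is taken to its limit of 2; remaining capacity is filled optimally with the others.

44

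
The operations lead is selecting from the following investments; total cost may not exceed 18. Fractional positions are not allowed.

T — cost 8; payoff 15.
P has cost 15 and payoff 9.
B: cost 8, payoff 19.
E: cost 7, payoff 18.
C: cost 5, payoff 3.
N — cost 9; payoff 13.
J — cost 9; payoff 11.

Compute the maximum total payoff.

37

This is an integer program with binary decision variables.
T + B: cost 8 + 8 = 16 ≤ 18, payoff 15 + 19 = 34.
B + E: cost 8 + 7 = 15 ≤ 18, payoff 19 + 18 = 37.
T + E: cost 8 + 7 = 15 ≤ 18, payoff 15 + 18 = 33.
Best is B and E with total payoff 37.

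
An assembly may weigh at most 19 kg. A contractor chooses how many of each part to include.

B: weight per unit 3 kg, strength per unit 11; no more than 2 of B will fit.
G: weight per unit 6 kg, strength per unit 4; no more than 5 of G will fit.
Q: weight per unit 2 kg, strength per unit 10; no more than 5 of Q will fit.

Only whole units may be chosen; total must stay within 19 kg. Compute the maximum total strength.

Q has the best ratio (10/2); taking only Q gives at most 5×10 = 50 (stopped by the supply cap of 5).
Mixing does better — 2×B and 5×Q: weight 16 ≤ 19, strength 2·11 + 5·10 = 72.

72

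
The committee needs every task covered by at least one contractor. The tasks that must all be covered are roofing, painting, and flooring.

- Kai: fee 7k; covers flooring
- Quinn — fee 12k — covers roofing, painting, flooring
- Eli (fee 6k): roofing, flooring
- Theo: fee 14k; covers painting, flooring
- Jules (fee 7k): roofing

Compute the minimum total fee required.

The greedy cost-per-new-task heuristic would pick Eli and Quinn for 18, but a cheaper cover exists.
Quinn alone covers roofing, painting, flooring — every task.
Total fee: 12.
No cover costs less than 12.

12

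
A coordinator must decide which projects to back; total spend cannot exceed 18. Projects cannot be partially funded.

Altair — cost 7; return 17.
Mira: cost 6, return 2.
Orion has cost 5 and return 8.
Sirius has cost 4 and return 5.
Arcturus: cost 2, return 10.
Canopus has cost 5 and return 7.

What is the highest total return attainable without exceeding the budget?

Take Altair, Orion, Sirius, and Arcturus: cost 7 + 5 + 4 + 2 = 18 ≤ 18, return 17 + 8 + 5 + 10 = 40.
No other feasible combination does better.

40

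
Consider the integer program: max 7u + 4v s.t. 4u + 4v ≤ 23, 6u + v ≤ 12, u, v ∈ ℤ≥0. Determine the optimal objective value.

23

The continuous relaxation peaks at (1.25, 4.5) with value 26.75; rounding to a feasible lattice point costs some objective.
(u,v)=(1,4): 4·1+4·4=20≤23, 6·1+1·4=10≤12, objective 23.
(u,v)=(0,5): 4·0+4·5=20≤23, 6·0+1·5=5≤12, objective 20.
(u,v)=(1,3): 4·1+4·3=16≤23, 6·1+1·3=9≤12, objective 19.
No feasible integer point exceeds 23.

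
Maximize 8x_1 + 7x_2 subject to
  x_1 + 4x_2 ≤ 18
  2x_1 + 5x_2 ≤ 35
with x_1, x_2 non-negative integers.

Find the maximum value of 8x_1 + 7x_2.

(x_1,x_2)=(17,0): 1·17+4·0=17≤18, 2·17+5·0=34≤35, objective 136.
(x_1,x_2)=(16,0): 1·16+4·0=16≤18, 2·16+5·0=32≤35, objective 128.
The best lattice point is (17,0), giving 136.

136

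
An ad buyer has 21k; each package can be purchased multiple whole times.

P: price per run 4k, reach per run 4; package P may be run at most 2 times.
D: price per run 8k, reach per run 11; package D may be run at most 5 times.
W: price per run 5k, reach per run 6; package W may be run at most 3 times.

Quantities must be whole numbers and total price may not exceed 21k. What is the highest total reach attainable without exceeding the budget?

Take 2×D and 1×W: price 21 ≤ 21, reach 2·11 + 1·6 = 28.
No other integer combination yields more.

28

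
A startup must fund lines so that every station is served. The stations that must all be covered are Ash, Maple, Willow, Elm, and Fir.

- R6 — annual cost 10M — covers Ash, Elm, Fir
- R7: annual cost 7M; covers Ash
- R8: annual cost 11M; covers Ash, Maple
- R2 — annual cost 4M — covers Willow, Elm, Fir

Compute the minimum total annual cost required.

Choose R8 and R2: together they cover Ash, Maple, Willow, Elm, Fir — every station.
Total annual cost: 11 + 4 = 15.

15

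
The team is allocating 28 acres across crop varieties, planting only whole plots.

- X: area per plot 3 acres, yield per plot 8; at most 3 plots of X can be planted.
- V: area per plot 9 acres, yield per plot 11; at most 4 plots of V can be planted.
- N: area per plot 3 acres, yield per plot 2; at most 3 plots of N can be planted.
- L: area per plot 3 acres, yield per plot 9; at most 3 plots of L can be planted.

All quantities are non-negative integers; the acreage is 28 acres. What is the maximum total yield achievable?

3×X, 3×N, and 3×L: area 27 ≤ 28, yield 3·8 + 3·2 + 3·9 = 57.
3×X, 1×V, and 3×L: area 27 ≤ 28, yield 3·8 + 1·11 + 3·9 = 62.
Best is 62.

62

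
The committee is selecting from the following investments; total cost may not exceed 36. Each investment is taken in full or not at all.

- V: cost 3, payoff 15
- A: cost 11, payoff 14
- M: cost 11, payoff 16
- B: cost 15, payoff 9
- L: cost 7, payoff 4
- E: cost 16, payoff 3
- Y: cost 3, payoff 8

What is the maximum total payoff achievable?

V + A + M + L + Y: cost 3 + 11 + 11 + 7 + 3 = 35 ≤ 36, payoff 15 + 14 + 16 + 4 + 8 = 57.
V + A + M + Y: cost 3 + 11 + 11 + 3 = 28 ≤ 36, payoff 15 + 14 + 16 + 8 = 53.
Best is V, A, M, L, and Y with total payoff 57.

57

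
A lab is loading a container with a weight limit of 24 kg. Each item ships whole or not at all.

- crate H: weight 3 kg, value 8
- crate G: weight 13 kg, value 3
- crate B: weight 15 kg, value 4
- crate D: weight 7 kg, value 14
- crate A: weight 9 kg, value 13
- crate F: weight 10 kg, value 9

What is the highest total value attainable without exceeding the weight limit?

Allowing fractional choices, the relaxed optimum would be about 39.5, but items are indivisible.
crate H + crate A + crate F: weight 3 + 9 + 10 = 22 ≤ 24, value 8 + 13 + 9 = 30.
crate H + crate D + crate A: weight 3 + 7 + 9 = 19 ≤ 24, value 8 + 14 + 13 = 35.
crate H + crate D + crate F: weight 3 + 7 + 10 = 20 ≤ 24, value 8 + 14 + 9 = 31.
Best is crate H, crate D, and crate A with total value 35.

35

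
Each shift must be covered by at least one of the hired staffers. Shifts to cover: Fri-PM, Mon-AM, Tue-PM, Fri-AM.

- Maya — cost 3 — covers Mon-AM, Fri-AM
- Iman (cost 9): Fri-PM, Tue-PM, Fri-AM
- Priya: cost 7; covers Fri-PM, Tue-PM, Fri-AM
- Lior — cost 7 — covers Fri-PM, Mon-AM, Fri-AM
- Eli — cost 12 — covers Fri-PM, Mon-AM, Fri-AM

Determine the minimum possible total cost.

10

Choose Maya and Priya: together they cover Fri-PM, Mon-AM, Tue-PM, Fri-AM — every shift.
Total cost: 3 + 7 = 10.
No cover costs less than 10.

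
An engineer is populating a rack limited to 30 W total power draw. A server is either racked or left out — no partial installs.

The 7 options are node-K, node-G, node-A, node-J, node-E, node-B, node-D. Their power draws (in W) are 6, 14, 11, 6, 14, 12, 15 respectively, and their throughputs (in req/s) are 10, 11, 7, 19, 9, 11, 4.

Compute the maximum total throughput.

40

Take node-K, node-J, and node-B: power draw 6 + 6 + 12 = 24 ≤ 30, throughput 10 + 19 + 11 = 40.
No feasible combination exceeds this.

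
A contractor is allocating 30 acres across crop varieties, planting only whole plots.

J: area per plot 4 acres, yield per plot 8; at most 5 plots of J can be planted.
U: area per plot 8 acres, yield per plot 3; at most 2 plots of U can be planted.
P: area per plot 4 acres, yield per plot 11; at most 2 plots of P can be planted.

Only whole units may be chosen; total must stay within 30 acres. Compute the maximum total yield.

P has the best ratio (11/4); taking only P gives at most 2×11 = 22 (stopped by the supply cap of 2).
Mixing does better — 5×J and 2×P: area 28 ≤ 30, yield 5·8 + 2·11 = 62.

62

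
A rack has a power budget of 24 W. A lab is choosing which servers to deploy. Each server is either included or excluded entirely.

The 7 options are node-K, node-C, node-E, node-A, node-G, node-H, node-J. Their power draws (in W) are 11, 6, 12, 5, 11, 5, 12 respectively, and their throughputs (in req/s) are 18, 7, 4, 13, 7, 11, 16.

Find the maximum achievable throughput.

42

This is a 0-1 knapsack instance.
Allowing fractional choices, the relaxed optimum would be about 46.0, but servers are indivisible.
node-K + node-C + node-A: power draw 11 + 6 + 5 = 22 ≤ 24, throughput 18 + 7 + 13 = 38.
node-A + node-H + node-J: power draw 5 + 5 + 12 = 22 ≤ 24, throughput 13 + 11 + 16 = 40.
node-K + node-A + node-H: power draw 11 + 5 + 5 = 21 ≤ 24, throughput 18 + 13 + 11 = 42.
Best is node-K, node-A, and node-H with total throughput 42.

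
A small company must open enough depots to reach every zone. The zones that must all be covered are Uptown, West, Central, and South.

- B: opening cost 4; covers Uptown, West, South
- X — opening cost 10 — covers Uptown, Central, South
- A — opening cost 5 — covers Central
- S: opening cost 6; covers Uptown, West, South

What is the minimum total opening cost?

9

Choose B and A: together they cover Uptown, West, Central, South — every zone.
Total opening cost: 4 + 5 = 9.
No cover costs less than 9.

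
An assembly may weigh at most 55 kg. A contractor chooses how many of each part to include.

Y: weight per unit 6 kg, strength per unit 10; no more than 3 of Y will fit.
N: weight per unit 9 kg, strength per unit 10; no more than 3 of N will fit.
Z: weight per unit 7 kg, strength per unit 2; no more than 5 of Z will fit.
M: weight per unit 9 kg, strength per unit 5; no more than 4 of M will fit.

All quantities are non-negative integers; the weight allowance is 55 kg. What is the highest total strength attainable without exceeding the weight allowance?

3×Y, 3×N, and 1×Z: weight 52 ≤ 55, strength 3·10 + 3·10 + 1·2 = 62.
3×Y, 3×N, and 1×M: weight 54 ≤ 55, strength 3·10 + 3·10 + 1·5 = 65.
Best is 65.

65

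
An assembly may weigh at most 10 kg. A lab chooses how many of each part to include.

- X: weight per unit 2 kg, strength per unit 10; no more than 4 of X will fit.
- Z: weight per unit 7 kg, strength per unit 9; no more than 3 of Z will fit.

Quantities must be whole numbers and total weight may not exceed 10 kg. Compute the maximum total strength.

4×X: weight 8 ≤ 10, strength 4·10 = 40.
3×X: weight 6 ≤ 10, strength 3·10 = 30.
Best is 40.

40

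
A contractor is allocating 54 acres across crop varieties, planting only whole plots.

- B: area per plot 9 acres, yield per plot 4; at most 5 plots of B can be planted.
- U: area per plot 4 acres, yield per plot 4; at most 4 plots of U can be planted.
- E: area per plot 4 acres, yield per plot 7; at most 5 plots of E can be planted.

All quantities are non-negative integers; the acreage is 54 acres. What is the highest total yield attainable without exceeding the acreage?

59

Take 2×B, 4×U, and 5×E: area 54 ≤ 54, yield 2·4 + 4·4 + 5·7 = 59.
E has the best ratio (7/4) and is taken to its limit of 5; remaining capacity is filled optimally with the others.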